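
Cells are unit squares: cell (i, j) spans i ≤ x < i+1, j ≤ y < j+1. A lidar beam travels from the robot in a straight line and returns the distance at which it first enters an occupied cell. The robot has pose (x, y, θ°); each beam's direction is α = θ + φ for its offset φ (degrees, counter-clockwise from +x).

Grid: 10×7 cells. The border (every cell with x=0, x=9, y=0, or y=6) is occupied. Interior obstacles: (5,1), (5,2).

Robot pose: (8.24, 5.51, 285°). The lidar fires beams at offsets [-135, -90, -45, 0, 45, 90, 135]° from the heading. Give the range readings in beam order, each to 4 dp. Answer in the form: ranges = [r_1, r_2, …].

ranges = [0.9800, 7.4954, 4.4800, 2.9364, 0.8776, 0.7868, 0.5658]

beam 1: φ=-135°, α=150°
  cosα=-0.8660 sinα=0.5000 | (8,5) | tMaxX 0.2771 tMaxY 0.9800 | tΔX 1.1547 tΔY 2.0000
    t=0.2771 [x] (7,5)
    t=0.9800 [y] (7,6) — stop
  → r_1 = 0.9800
beam 2: φ=-90°, α=195°
  cosα=-0.9659 sinα=-0.2588 | (8,5) | tMaxX 0.2485 tMaxY 1.9705 | tΔX 1.0353 tΔY 3.8637
    t=0.2485 [x] (7,5)
    t=1.2837 [x] (6,5)
    t=1.9705 [y] (6,4)
    t=2.3190 [x] (5,4)
    t=3.3543 [x] (4,4)
    t=4.3896 [x] (3,4)
    t=5.4248 [x] (2,4)
    t=5.8342 [y] (2,3)
    t=6.4601 [x] (1,3)
    t=7.4954 [x] (0,3) — stop
  → r_2 = 7.4954
beam 3: φ=-45°, α=240°
  cosα=-0.5000 sinα=-0.8660 | (8,5) | tMaxX 0.4800 tMaxY 0.5889 | tΔX 2.0000 tΔY 1.1547
    t=0.4800 [x] (7,5)
    t=0.5889 [y] (7,4)
    t=1.7436 [y] (7,3)
    t=2.4800 [x] (6,3)
    t=2.8983 [y] (6,2)
    t=4.0530 [y] (6,1)
    t=4.4800 [x] (5,1) — stop
  → r_3 = 4.4800
beam 4: φ=0°, α=285°
  cosα=0.2588 sinα=-0.9659 | (8,5) | tMaxX 2.9364 tMaxY 0.5280 | tΔX 3.8637 tΔY 1.0353
    t=0.5280 [y] (8,4)
    t=1.5633 [y] (8,3)
    t=2.5985 [y] (8,2)
    t=2.9364 [x] (9,2) — stop
  → r_4 = 2.9364
beam 5: φ=45°, α=330°
  cosα=0.8660 sinα=-0.5000 | (8,5) | tMaxX 0.8776 tMaxY 1.0200 | tΔX 1.1547 tΔY 2.0000
    t=0.8776 [x] (9,5) — stop
  → r_5 = 0.8776
beam 6: φ=90°, α=15°
  cosα=0.9659 sinα=0.2588 | (8,5) | tMaxX 0.7868 tMaxY 1.8932 | tΔX 1.0353 tΔY 3.8637
    t=0.7868 [x] (9,5) — stop
  → r_6 = 0.7868
beam 7: φ=135°, α=60°
  cosα=0.5000 sinα=0.8660 | (8,5) | tMaxX 1.5200 tMaxY 0.5658 | tΔX 2.0000 tΔY 1.1547
    t=0.5658 [y] (8,6) — stop
  → r_7 = 0.5658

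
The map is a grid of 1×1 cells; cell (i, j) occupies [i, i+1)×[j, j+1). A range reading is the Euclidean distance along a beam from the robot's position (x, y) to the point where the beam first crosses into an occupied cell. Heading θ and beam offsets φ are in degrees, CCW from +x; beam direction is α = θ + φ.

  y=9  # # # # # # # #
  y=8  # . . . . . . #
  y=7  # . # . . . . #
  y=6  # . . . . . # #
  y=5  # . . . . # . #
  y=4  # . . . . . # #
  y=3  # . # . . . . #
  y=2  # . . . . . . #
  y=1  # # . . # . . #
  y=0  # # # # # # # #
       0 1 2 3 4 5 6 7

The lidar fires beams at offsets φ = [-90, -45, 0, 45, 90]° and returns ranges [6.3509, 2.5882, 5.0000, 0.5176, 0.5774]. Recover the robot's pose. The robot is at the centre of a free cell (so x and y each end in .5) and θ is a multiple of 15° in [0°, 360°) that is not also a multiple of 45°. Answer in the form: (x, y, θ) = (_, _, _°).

(x, y, θ) = (2.5, 6.5, 30°)

The pose lattice has 41·16 = 656 candidates. Test each by forward raycasting.
  (4.5, 7.5, 165°): beam 1 = 1.5529 ≠ 6.3509 ✗
  (1.5, 7.5, 150°): beam 1 = 1.7321 ≠ 6.3509 ✗
  (3.5, 2.5, 240°): beam 1 = 1.0000 ≠ 6.3509 ✗
  …
  (2.5, 6.5, 30°): r_1=6.3509, r_2=2.5882, r_3=5.0000, r_4=0.5176, r_5=0.5774 — all match ✓
Unique over the lattice → pose = (2.5, 6.5, 30°).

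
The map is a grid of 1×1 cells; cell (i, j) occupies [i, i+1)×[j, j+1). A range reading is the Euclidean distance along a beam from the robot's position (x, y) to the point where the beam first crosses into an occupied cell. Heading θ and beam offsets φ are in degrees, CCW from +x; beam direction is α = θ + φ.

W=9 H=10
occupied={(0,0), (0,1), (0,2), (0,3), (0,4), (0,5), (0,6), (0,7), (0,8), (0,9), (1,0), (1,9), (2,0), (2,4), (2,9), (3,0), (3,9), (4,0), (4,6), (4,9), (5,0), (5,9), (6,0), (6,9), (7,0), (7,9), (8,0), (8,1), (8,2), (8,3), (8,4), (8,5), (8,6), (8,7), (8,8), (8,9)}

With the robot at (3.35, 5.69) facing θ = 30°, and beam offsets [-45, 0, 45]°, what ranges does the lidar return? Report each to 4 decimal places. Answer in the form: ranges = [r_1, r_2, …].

beam 1: φ=-45°, α=345°
  d=(0.9659,-0.2588)  start (3,5)  tX=0.6729 tY=2.6660  stride 1/|dx|=1.0353 1/|dy|=3.8637
    cross x-line → (4,5), t=0.6729
    cross x-line → (5,5), t=1.7082
    cross y-line → (5,4), t=2.6660
    cross x-line → (6,4), t=2.7435
    cross x-line → (7,4), t=3.7788
    cross x-line → (8,4), t=4.8140 (wall)
  → r_1 = 4.8140
beam 2: φ=0°, α=30°
  d=(0.8660,0.5000)  start (3,5)  tX=0.7506 tY=0.6200  stride 1/|dx|=1.1547 1/|dy|=2.0000
    cross y-line → (3,6), t=0.6200
    cross x-line → (4,6), t=0.7506 (wall)
  → r_2 = 0.7506
beam 3: φ=45°, α=75°
  d=(0.2588,0.9659)  start (3,5)  tX=2.5114 tY=0.3209  stride 1/|dx|=3.8637 1/|dy|=1.0353
    cross y-line → (3,6), t=0.3209
    cross y-line → (3,7), t=1.3562
    cross y-line → (3,8), t=2.3915
    cross x-line → (4,8), t=2.5114
    cross y-line → (4,9), t=3.4268 (wall)
  → r_3 = 3.4268

ranges = [4.8140, 0.7506, 3.4268]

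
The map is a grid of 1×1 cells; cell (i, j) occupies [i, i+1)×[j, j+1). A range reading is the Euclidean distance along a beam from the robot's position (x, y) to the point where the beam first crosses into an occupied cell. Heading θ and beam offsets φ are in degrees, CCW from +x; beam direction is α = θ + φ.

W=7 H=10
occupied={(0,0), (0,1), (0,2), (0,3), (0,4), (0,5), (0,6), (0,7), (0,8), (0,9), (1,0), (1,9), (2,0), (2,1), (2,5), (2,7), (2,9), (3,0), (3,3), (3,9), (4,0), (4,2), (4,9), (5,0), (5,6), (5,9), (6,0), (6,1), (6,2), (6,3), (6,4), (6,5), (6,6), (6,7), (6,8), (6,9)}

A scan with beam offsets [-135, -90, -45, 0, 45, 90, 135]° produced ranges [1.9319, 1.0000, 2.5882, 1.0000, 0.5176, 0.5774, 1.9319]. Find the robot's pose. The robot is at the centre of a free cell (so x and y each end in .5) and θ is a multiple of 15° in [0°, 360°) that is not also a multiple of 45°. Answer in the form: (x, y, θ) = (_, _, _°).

(x, y, θ) = (1.5, 4.5, 120°)

Enumerate (i+0.5, j+0.5, θ) over the 34 free cells and 16 admissible headings. For each, cast all 7 beams and compare to the given ranges.
  (3.5, 6.5, 210°): beam 1 = 2.5882 ≠ 1.9319 ✗
  (1.5, 4.5, 300°): beam 1 = 0.5176 ≠ 1.9319 ✗
  (3.5, 2.5, 150°): beam 1 = 0.5176 ≠ 1.9319 ✗
  (4.5, 3.5, 240°): beam 1 = 5.6940 ≠ 1.9319 ✗
  (2.5, 2.5, 240°): beam 1 = 5.7956 ≠ 1.9319 ✗
  …
  (1.5, 4.5, 120°): r_1=1.9319, r_2=1.0000, r_3=2.5882, r_4=1.0000, r_5=0.5176, r_6=0.5774, r_7=1.9319 — all match ✓
No second candidate reproduces the full scan.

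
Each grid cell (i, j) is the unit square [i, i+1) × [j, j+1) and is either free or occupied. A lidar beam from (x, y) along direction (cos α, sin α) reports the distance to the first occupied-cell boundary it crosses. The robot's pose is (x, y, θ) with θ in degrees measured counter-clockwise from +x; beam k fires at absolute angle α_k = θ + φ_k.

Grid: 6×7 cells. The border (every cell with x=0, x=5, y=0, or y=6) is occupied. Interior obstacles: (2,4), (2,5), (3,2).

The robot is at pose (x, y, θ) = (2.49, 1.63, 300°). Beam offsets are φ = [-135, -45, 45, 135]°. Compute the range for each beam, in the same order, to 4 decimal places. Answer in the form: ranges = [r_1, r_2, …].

beam 1: φ=-135°, α=165°
  d=(-0.9659,0.2588)  start (2,1)  tX=0.5073 tY=1.4296  stride 1/|dx|=1.0353 1/|dy|=3.8637
    cross x-line → (1,1), t=0.5073
    cross y-line → (1,2), t=1.4296
    cross x-line → (0,2), t=1.5426 (wall)
  → r_1 = 1.5426
beam 2: φ=-45°, α=255°
  d=(-0.2588,-0.9659)  start (2,1)  tX=1.8932 tY=0.6522  stride 1/|dx|=3.8637 1/|dy|=1.0353
    cross y-line → (2,0), t=0.6522 (wall)
  → r_2 = 0.6522
beam 3: φ=45°, α=345°
  d=(0.9659,-0.2588)  start (2,1)  tX=0.5280 tY=2.4341  stride 1/|dx|=1.0353 1/|dy|=3.8637
    cross x-line → (3,1), t=0.5280
    cross x-line → (4,1), t=1.5633
    cross y-line → (4,0), t=2.4341 (wall)
  → r_3 = 2.4341
beam 4: φ=135°, α=75°
  d=(0.2588,0.9659)  start (2,1)  tX=1.9705 tY=0.3831  stride 1/|dx|=3.8637 1/|dy|=1.0353
    cross y-line → (2,2), t=0.3831
    cross y-line → (2,3), t=1.4183
    cross x-line → (3,3), t=1.9705
    cross y-line → (3,4), t=2.4536
    cross y-line → (3,5), t=3.4889
    cross y-line → (3,6), t=4.5242 (wall)
  → r_4 = 4.5242

ranges = [1.5426, 0.6522, 2.4341, 4.5242]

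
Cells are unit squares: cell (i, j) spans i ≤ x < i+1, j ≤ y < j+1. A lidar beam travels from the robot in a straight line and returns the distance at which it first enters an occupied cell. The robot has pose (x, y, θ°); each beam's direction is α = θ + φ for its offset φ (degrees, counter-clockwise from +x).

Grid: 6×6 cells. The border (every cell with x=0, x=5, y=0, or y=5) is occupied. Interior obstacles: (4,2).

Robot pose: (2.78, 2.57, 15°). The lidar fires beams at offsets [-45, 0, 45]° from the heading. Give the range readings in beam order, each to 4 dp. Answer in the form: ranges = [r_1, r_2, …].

ranges = [2.5634, 1.2630, 2.8059]

beam 1: φ=-45°, α=330°
  direction (0.8660, -0.5000); cell (2,2); t to first gridline: x 0.2540, y 1.1400 (then +1.1547 / +2.0000)
    (3,2) via x @ 0.2540
    (3,1) via y @ 1.1400
    (4,1) via x @ 1.4087
    (5,1) via x @ 2.5634  # hit
  → r_1 = 2.5634
beam 2: φ=0°, α=15°
  direction (0.9659, 0.2588); cell (2,2); t to first gridline: x 0.2278, y 1.6614 (then +1.0353 / +3.8637)
    (3,2) via x @ 0.2278
    (4,2) via x @ 1.2630  # hit
  → r_2 = 1.2630
beam 3: φ=45°, α=60°
  direction (0.5000, 0.8660); cell (2,2); t to first gridline: x 0.4400, y 0.4965 (then +2.0000 / +1.1547)
    (3,2) via x @ 0.4400
    (3,3) via y @ 0.4965
    (3,4) via y @ 1.6512
    (4,4) via x @ 2.4400
    (4,5) via y @ 2.8059  # hit
  → r_3 = 2.8059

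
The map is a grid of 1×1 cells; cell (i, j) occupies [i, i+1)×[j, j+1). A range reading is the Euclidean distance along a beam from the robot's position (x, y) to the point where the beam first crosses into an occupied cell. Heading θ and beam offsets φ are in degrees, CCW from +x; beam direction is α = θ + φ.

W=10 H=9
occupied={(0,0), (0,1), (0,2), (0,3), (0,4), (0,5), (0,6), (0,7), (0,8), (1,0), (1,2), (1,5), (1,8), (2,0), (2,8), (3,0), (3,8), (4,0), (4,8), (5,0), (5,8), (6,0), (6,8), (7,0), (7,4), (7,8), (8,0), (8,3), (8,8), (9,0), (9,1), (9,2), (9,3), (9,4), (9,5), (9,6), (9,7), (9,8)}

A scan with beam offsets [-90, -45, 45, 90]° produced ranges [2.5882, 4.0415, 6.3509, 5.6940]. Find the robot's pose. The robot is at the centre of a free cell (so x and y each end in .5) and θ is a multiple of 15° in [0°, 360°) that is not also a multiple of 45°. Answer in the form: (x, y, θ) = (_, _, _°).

(x, y, θ) = (3.5, 4.5, 285°)

The pose lattice has 52·16 = 832 candidates. Test each by forward raycasting.
  (7.5, 6.5, 210°): beam 1 = 1.7321 ≠ 2.5882 ✗
  (2.5, 1.5, 75°): beam 1 = 1.9319 ≠ 2.5882 ✗
  (7.5, 5.5, 15°): beam 1 = 0.5176 ≠ 2.5882 ✗
  …
  (3.5, 4.5, 285°): r_1=2.5882, r_2=4.0415, r_3=6.3509, r_4=5.6940 — all match ✓
Only this pose fits every beam.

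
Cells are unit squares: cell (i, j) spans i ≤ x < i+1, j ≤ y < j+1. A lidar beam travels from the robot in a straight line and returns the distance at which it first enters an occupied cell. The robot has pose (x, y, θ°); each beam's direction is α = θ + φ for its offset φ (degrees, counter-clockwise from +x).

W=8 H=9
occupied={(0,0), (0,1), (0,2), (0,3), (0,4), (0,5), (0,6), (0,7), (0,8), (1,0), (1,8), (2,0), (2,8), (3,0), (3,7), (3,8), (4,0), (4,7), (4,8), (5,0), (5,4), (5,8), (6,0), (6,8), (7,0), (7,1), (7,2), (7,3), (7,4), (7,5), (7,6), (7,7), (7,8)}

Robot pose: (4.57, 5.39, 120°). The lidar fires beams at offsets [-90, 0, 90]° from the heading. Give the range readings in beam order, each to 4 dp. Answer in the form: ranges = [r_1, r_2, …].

beam 1: φ=-90°, α=30°
  direction (0.8660, 0.5000); cell (4,5); t to first gridline: x 0.4965, y 1.2200 (then +1.1547 / +2.0000)
    (5,5) via x @ 0.4965
    (5,6) via y @ 1.2200
    (6,6) via x @ 1.6512
    (7,6) via x @ 2.8059  # hit
  → r_1 = 2.8059
beam 2: φ=0°, α=120°
  direction (-0.5000, 0.8660); cell (4,5); t to first gridline: x 1.1400, y 0.7044 (then +2.0000 / +1.1547)
    (4,6) via y @ 0.7044
    (3,6) via x @ 1.1400
    (3,7) via y @ 1.8591  # hit
  → r_2 = 1.8591
beam 3: φ=90°, α=210°
  direction (-0.8660, -0.5000); cell (4,5); t to first gridline: x 0.6582, y 0.7800 (then +1.1547 / +2.0000)
    (3,5) via x @ 0.6582
    (3,4) via y @ 0.7800
    (2,4) via x @ 1.8129
    (2,3) via y @ 2.7800
    (1,3) via x @ 2.9676
    (0,3) via x @ 4.1223  # hit
  → r_3 = 4.1223

ranges = [2.8059, 1.8591, 4.1223]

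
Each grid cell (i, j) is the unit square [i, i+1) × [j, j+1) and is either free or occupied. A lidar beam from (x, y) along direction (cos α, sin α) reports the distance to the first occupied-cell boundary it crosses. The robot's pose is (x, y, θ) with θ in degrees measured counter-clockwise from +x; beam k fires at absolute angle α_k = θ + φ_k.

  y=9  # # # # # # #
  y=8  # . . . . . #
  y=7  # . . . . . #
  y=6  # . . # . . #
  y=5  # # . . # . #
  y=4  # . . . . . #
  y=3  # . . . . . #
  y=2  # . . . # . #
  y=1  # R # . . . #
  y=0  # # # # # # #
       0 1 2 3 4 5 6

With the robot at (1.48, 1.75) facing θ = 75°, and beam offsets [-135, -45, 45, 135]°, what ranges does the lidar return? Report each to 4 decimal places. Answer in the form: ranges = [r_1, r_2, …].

beam 1: φ=-135°, α=300°
  direction (0.5000, -0.8660); cell (1,1); t to first gridline: x 1.0400, y 0.8660 (then +2.0000 / +1.1547)
    (1,0) via y @ 0.8660  # hit
  → r_1 = 0.8660
beam 2: φ=-45°, α=30°
  direction (0.8660, 0.5000); cell (1,1); t to first gridline: x 0.6004, y 0.5000 (then +1.1547 / +2.0000)
    (1,2) via y @ 0.5000
    (2,2) via x @ 0.6004
    (3,2) via x @ 1.7551
    (3,3) via y @ 2.5000
    (4,3) via x @ 2.9098
    (5,3) via x @ 4.0645
    (5,4) via y @ 4.5000
    (6,4) via x @ 5.2192  # hit
  → r_2 = 5.2192
beam 3: φ=45°, α=120°
  direction (-0.5000, 0.8660); cell (1,1); t to first gridline: x 0.9600, y 0.2887 (then +2.0000 / +1.1547)
    (1,2) via y @ 0.2887
    (0,2) via x @ 0.9600  # hit
  → r_3 = 0.9600
beam 4: φ=135°, α=210°
  direction (-0.8660, -0.5000); cell (1,1); t to first gridline: x 0.5543, y 1.5000 (then +1.1547 / +2.0000)
    (0,1) via x @ 0.5543  # hit
  → r_4 = 0.5543

ranges = [0.8660, 5.2192, 0.9600, 0.5543]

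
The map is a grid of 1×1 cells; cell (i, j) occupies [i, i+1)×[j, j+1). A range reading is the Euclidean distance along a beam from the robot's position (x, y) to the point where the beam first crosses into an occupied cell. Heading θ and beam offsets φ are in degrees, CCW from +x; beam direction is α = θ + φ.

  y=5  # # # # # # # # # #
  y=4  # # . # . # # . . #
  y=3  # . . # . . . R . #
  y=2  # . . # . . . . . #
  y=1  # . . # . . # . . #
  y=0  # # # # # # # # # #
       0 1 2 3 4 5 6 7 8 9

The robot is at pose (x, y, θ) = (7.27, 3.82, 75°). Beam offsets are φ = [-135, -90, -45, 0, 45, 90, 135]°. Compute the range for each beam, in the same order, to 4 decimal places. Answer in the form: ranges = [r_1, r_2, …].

beam 1: φ=-135°, α=300°
  d=(0.5000,-0.8660)  start (7,3)  tX=1.4600 tY=0.9469  stride 1/|dx|=2.0000 1/|dy|=1.1547
    cross y-line → (7,2), t=0.9469
    cross x-line → (8,2), t=1.4600
    cross y-line → (8,1), t=2.1016
    cross y-line → (8,0), t=3.2563 (wall)
  → r_1 = 3.2563
beam 2: φ=-90°, α=345°
  d=(0.9659,-0.2588)  start (7,3)  tX=0.7558 tY=3.1682  stride 1/|dx|=1.0353 1/|dy|=3.8637
    cross x-line → (8,3), t=0.7558
    cross x-line → (9,3), t=1.7910 (wall)
  → r_2 = 1.7910
beam 3: φ=-45°, α=30°
  d=(0.8660,0.5000)  start (7,3)  tX=0.8429 tY=0.3600  stride 1/|dx|=1.1547 1/|dy|=2.0000
    cross y-line → (7,4), t=0.3600
    cross x-line → (8,4), t=0.8429
    cross x-line → (9,4), t=1.9976 (wall)
  → r_3 = 1.9976
beam 4: φ=0°, α=75°
  d=(0.2588,0.9659)  start (7,3)  tX=2.8205 tY=0.1863  stride 1/|dx|=3.8637 1/|dy|=1.0353
    cross y-line → (7,4), t=0.1863
    cross y-line → (7,5), t=1.2216 (wall)
  → r_4 = 1.2216
beam 5: φ=45°, α=120°
  d=(-0.5000,0.8660)  start (7,3)  tX=0.5400 tY=0.2078  stride 1/|dx|=2.0000 1/|dy|=1.1547
    cross y-line → (7,4), t=0.2078
    cross x-line → (6,4), t=0.5400 (wall)
  → r_5 = 0.5400
beam 6: φ=90°, α=165°
  d=(-0.9659,0.2588)  start (7,3)  tX=0.2795 tY=0.6955  stride 1/|dx|=1.0353 1/|dy|=3.8637
    cross x-line → (6,3), t=0.2795
    cross y-line → (6,4), t=0.6955 (wall)
  → r_6 = 0.6955
beam 7: φ=135°, α=210°
  d=(-0.8660,-0.5000)  start (7,3)  tX=0.3118 tY=1.6400  stride 1/|dx|=1.1547 1/|dy|=2.0000
    cross x-line → (6,3), t=0.3118
    cross x-line → (5,3), t=1.4665
    cross y-line → (5,2), t=1.6400
    cross x-line → (4,2), t=2.6212
    cross y-line → (4,1), t=3.6400
    cross x-line → (3,1), t=3.7759 (wall)
  → r_7 = 3.7759

ranges = [3.2563, 1.7910, 1.9976, 1.2216, 0.5400, 0.6955, 3.7759]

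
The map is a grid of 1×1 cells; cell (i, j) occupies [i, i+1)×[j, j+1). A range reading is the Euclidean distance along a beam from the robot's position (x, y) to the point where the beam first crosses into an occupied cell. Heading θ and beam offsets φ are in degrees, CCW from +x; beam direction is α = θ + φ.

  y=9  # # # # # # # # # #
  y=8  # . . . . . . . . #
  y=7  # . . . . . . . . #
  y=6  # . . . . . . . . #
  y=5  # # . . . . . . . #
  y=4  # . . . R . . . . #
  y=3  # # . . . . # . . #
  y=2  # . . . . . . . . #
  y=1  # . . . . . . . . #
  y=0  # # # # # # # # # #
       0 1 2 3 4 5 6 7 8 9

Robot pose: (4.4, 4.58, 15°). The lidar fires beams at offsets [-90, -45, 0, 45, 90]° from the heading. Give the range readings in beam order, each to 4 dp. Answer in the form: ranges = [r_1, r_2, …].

beam 1: φ=-90°, α=285°
  dir = (cos 285°, sin 285°) = (0.2588, -0.9659); from cell (4,4)
  next x-line at t=2.3182, next y-line at t=0.6005; Δt_x=3.8637, Δt_y=1.0353
    y: enter (4,3) at t=0.6005
    y: enter (4,2) at t=1.6357
    x: enter (5,2) at t=2.3182
    y: enter (5,1) at t=2.6710
    y: enter (5,0) at t=3.7063 ← occupied
  → r_1 = 3.7063
beam 2: φ=-45°, α=330°
  dir = (cos 330°, sin 330°) = (0.8660, -0.5000); from cell (4,4)
  next x-line at t=0.6928, next y-line at t=1.1600; Δt_x=1.1547, Δt_y=2.0000
    x: enter (5,4) at t=0.6928
    y: enter (5,3) at t=1.1600
    x: enter (6,3) at t=1.8475 ← occupied
  → r_2 = 1.8475
beam 3: φ=0°, α=15°
  dir = (cos 15°, sin 15°) = (0.9659, 0.2588); from cell (4,4)
  next x-line at t=0.6212, next y-line at t=1.6228; Δt_x=1.0353, Δt_y=3.8637
    x: enter (5,4) at t=0.6212
    y: enter (5,5) at t=1.6228
    x: enter (6,5) at t=1.6564
    x: enter (7,5) at t=2.6917
    x: enter (8,5) at t=3.7270
    x: enter (9,5) at t=4.7623 ← occupied
  → r_3 = 4.7623
beam 4: φ=45°, α=60°
  dir = (cos 60°, sin 60°) = (0.5000, 0.8660); from cell (4,4)
  next x-line at t=1.2000, next y-line at t=0.4850; Δt_x=2.0000, Δt_y=1.1547
    y: enter (4,5) at t=0.4850
    x: enter (5,5) at t=1.2000
    y: enter (5,6) at t=1.6397
    y: enter (5,7) at t=2.7944
    x: enter (6,7) at t=3.2000
    y: enter (6,8) at t=3.9491
    y: enter (6,9) at t=5.1038 ← occupied
  → r_4 = 5.1038
beam 5: φ=90°, α=105°
  dir = (cos 105°, sin 105°) = (-0.2588, 0.9659); from cell (4,4)
  next x-line at t=1.5455, next y-line at t=0.4348; Δt_x=3.8637, Δt_y=1.0353
    y: enter (4,5) at t=0.4348
    y: enter (4,6) at t=1.4701
    x: enter (3,6) at t=1.5455
    y: enter (3,7) at t=2.5054
    y: enter (3,8) at t=3.5406
    y: enter (3,9) at t=4.5759 ← occupied
  → r_5 = 4.5759

ranges = [3.7063, 1.8475, 4.7623, 5.1038, 4.5759]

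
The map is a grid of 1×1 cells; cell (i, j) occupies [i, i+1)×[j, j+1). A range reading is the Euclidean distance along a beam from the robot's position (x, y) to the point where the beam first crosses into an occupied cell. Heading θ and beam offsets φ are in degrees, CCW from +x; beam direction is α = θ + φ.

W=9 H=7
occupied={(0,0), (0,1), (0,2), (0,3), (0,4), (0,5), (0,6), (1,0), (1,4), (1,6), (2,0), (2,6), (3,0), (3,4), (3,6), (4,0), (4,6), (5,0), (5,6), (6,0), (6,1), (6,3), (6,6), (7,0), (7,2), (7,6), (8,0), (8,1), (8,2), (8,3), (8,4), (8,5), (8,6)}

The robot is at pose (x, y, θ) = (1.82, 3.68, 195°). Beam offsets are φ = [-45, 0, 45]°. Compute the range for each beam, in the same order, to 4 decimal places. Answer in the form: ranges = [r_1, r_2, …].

ranges = [0.6400, 0.8489, 1.6400]

beam 1: φ=-45°, α=150°
  dir = (cos 150°, sin 150°) = (-0.8660, 0.5000); from cell (1,3)
  next x-line at t=0.9469, next y-line at t=0.6400; Δt_x=1.1547, Δt_y=2.0000
    y: enter (1,4) at t=0.6400 ← occupied
  → r_1 = 0.6400
beam 2: φ=0°, α=195°
  dir = (cos 195°, sin 195°) = (-0.9659, -0.2588); from cell (1,3)
  next x-line at t=0.8489, next y-line at t=2.6273; Δt_x=1.0353, Δt_y=3.8637
    x: enter (0,3) at t=0.8489 ← occupied
  → r_2 = 0.8489
beam 3: φ=45°, α=240°
  dir = (cos 240°, sin 240°) = (-0.5000, -0.8660); from cell (1,3)
  next x-line at t=1.6400, next y-line at t=0.7852; Δt_x=2.0000, Δt_y=1.1547
    y: enter (1,2) at t=0.7852
    x: enter (0,2) at t=1.6400 ← occupied
  → r_3 = 1.6400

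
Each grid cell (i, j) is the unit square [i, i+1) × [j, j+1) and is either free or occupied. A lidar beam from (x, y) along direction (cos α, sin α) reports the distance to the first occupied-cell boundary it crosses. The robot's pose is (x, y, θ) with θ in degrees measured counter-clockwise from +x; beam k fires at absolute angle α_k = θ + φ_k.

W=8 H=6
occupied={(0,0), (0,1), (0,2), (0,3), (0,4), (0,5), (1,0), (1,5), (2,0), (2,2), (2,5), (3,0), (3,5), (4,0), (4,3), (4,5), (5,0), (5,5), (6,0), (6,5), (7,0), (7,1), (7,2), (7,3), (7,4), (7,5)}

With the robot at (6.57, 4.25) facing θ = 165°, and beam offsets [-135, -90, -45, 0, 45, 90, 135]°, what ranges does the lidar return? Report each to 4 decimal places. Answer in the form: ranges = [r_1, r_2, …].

ranges = [0.4965, 0.7765, 0.8660, 2.8978, 1.8129, 3.3646, 0.8600]

beam 1: φ=-135°, α=30°
  cosα=0.8660 sinα=0.5000 | (6,4) | tMaxX 0.4965 tMaxY 1.5000 | tΔX 1.1547 tΔY 2.0000
    t=0.4965 [x] (7,4) — stop
  → r_1 = 0.4965
beam 2: φ=-90°, α=75°
  cosα=0.2588 sinα=0.9659 | (6,4) | tMaxX 1.6614 tMaxY 0.7765 | tΔX 3.8637 tΔY 1.0353
    t=0.7765 [y] (6,5) — stop
  → r_2 = 0.7765
beam 3: φ=-45°, α=120°
  cosα=-0.5000 sinα=0.8660 | (6,4) | tMaxX 1.1400 tMaxY 0.8660 | tΔX 2.0000 tΔY 1.1547
    t=0.8660 [y] (6,5) — stop
  → r_3 = 0.8660
beam 4: φ=0°, α=165°
  cosα=-0.9659 sinα=0.2588 | (6,4) | tMaxX 0.5901 tMaxY 2.8978 | tΔX 1.0353 tΔY 3.8637
    t=0.5901 [x] (5,4)
    t=1.6254 [x] (4,4)
    t=2.6607 [x] (3,4)
    t=2.8978 [y] (3,5) — stop
  → r_4 = 2.8978
beam 5: φ=45°, α=210°
  cosα=-0.8660 sinα=-0.5000 | (6,4) | tMaxX 0.6582 tMaxY 0.5000 | tΔX 1.1547 tΔY 2.0000
    t=0.5000 [y] (6,3)
    t=0.6582 [x] (5,3)
    t=1.8129 [x] (4,3) — stop
  → r_5 = 1.8129
beam 6: φ=90°, α=255°
  cosα=-0.2588 sinα=-0.9659 | (6,4) | tMaxX 2.2023 tMaxY 0.2588 | tΔX 3.8637 tΔY 1.0353
    t=0.2588 [y] (6,3)
    t=1.2941 [y] (6,2)
    t=2.2023 [x] (5,2)
    t=2.3294 [y] (5,1)
    t=3.3646 [y] (5,0) — stop
  → r_6 = 3.3646
beam 7: φ=135°, α=300°
  cosα=0.5000 sinα=-0.8660 | (6,4) | tMaxX 0.8600 tMaxY 0.2887 | tΔX 2.0000 tΔY 1.1547
    t=0.2887 [y] (6,3)
    t=0.8600 [x] (7,3) — stop
  → r_7 = 0.8600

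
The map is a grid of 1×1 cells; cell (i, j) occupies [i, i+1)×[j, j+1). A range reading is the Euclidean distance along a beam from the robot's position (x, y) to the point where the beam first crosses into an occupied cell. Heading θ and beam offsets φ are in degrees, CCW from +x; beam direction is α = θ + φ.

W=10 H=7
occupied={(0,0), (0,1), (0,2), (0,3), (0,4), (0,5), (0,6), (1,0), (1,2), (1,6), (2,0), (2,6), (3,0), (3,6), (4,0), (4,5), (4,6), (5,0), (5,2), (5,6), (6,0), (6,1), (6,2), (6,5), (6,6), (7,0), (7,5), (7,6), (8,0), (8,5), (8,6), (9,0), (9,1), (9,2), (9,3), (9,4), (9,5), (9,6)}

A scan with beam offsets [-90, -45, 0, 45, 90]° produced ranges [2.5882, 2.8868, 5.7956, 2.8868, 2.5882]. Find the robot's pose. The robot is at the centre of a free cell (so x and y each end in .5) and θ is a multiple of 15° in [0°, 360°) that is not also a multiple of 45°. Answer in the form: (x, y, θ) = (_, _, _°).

(x, y, θ) = (2.5, 3.5, 15°)

The pose lattice has 32·16 = 512 candidates. Test each by forward raycasting.
  (6.5, 3.5, 30°): beam 1 = 0.5774 ≠ 2.5882 ✗
  (1.5, 1.5, 60°): beam 1 = 1.0000 ≠ 2.5882 ✗
  (5.5, 5.5, 210°): beam 1 = 0.5774 ≠ 2.5882 ✗
  (3.5, 1.5, 120°): beam 1 = 1.7321 ≠ 2.5882 ✗
  …
  (2.5, 3.5, 15°): r_1=2.5882, r_2=2.8868, r_3=5.7956, r_4=2.8868, r_5=2.5882 — all match ✓
Unique over the lattice → pose = (2.5, 3.5, 15°).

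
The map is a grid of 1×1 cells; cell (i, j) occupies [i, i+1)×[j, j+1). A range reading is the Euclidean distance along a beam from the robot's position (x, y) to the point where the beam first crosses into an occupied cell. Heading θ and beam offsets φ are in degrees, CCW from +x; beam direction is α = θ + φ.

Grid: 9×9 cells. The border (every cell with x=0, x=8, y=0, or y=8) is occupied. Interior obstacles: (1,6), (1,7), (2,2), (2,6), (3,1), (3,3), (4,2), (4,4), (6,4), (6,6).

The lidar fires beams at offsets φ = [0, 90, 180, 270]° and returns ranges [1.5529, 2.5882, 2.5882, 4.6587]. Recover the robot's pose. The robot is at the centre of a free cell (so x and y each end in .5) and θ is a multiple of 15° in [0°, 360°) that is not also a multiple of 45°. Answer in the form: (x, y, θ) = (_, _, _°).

(x, y, θ) = (5.5, 3.5, 195°)

The pose lattice has 39·16 = 624 candidates. Test each by forward raycasting.
  (1.5, 5.5, 285°): beam 1 = 2.5882 ≠ 1.5529 ✗
  (5.5, 1.5, 300°): beam 1 = 0.5774 ≠ 1.5529 ✗
  (7.5, 5.5, 285°): beam 1 = 1.9319 ≠ 1.5529 ✗
  …
  (5.5, 3.5, 195°): r_1=1.5529, r_2=2.5882, r_3=2.5882, r_4=4.6587 — all match ✓
Only this pose fits every beam.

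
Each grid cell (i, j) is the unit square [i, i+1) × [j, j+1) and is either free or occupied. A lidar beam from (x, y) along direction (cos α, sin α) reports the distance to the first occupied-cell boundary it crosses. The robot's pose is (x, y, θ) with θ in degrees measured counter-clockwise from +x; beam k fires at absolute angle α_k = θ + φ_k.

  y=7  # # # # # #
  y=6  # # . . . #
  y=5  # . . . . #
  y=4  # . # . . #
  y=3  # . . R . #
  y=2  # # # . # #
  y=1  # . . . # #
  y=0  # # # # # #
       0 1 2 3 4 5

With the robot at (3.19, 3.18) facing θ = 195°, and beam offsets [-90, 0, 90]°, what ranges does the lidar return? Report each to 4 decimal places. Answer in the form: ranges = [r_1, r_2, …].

ranges = [0.8489, 0.6955, 2.2569]

beam 1: φ=-90°, α=105°
  d=(-0.2588,0.9659)  start (3,3)  tX=0.7341 tY=0.8489  stride 1/|dx|=3.8637 1/|dy|=1.0353
    cross x-line → (2,3), t=0.7341
    cross y-line → (2,4), t=0.8489 (wall)
  → r_1 = 0.8489
beam 2: φ=0°, α=195°
  d=(-0.9659,-0.2588)  start (3,3)  tX=0.1967 tY=0.6955  stride 1/|dx|=1.0353 1/|dy|=3.8637
    cross x-line → (2,3), t=0.1967
    cross y-line → (2,2), t=0.6955 (wall)
  → r_2 = 0.6955
beam 3: φ=90°, α=285°
  d=(0.2588,-0.9659)  start (3,3)  tX=3.1296 tY=0.1863  stride 1/|dx|=3.8637 1/|dy|=1.0353
    cross y-line → (3,2), t=0.1863
    cross y-line → (3,1), t=1.2216
    cross y-line → (3,0), t=2.2569 (wall)
  → r_3 = 2.2569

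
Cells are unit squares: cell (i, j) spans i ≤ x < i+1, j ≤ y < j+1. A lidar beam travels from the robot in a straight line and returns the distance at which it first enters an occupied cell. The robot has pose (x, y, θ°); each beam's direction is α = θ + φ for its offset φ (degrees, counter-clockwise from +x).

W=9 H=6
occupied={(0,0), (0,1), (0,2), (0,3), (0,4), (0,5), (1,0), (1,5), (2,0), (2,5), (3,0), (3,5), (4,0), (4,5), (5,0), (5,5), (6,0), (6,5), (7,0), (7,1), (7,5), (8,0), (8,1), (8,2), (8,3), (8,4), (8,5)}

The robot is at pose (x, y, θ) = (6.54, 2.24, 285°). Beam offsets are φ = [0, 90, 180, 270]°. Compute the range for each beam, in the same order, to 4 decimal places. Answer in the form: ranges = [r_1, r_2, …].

beam 1: φ=0°, α=285°
  dir = (cos 285°, sin 285°) = (0.2588, -0.9659); from cell (6,2)
  next x-line at t=1.7773, next y-line at t=0.2485; Δt_x=3.8637, Δt_y=1.0353
    y: enter (6,1) at t=0.2485
    y: enter (6,0) at t=1.2837 ← occupied
  → r_1 = 1.2837
beam 2: φ=90°, α=15°
  dir = (cos 15°, sin 15°) = (0.9659, 0.2588); from cell (6,2)
  next x-line at t=0.4762, next y-line at t=2.9364; Δt_x=1.0353, Δt_y=3.8637
    x: enter (7,2) at t=0.4762
    x: enter (8,2) at t=1.5115 ← occupied
  → r_2 = 1.5115
beam 3: φ=180°, α=105°
  dir = (cos 105°, sin 105°) = (-0.2588, 0.9659); from cell (6,2)
  next x-line at t=2.0864, next y-line at t=0.7868; Δt_x=3.8637, Δt_y=1.0353
    y: enter (6,3) at t=0.7868
    y: enter (6,4) at t=1.8221
    x: enter (5,4) at t=2.0864
    y: enter (5,5) at t=2.8574 ← occupied
  → r_3 = 2.8574
beam 4: φ=270°, α=195°
  dir = (cos 195°, sin 195°) = (-0.9659, -0.2588); from cell (6,2)
  next x-line at t=0.5590, next y-line at t=0.9273; Δt_x=1.0353, Δt_y=3.8637
    x: enter (5,2) at t=0.5590
    y: enter (5,1) at t=0.9273
    x: enter (4,1) at t=1.5943
    x: enter (3,1) at t=2.6296
    x: enter (2,1) at t=3.6649
    x: enter (1,1) at t=4.7002
    y: enter (1,0) at t=4.7910 ← occupied
  → r_4 = 4.7910

ranges = [1.2837, 1.5115, 2.8574, 4.7910]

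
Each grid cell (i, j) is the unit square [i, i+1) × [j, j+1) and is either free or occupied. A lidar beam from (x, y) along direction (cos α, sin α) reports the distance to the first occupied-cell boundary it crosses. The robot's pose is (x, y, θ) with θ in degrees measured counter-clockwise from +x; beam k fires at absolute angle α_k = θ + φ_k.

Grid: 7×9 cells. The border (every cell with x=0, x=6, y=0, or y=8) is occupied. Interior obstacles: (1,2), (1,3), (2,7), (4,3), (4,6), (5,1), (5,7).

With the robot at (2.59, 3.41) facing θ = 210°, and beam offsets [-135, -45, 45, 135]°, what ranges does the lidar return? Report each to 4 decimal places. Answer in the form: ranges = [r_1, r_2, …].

beam 1: φ=-135°, α=75°
  dir = (cos 75°, sin 75°) = (0.2588, 0.9659); from cell (2,3)
  next x-line at t=1.5841, next y-line at t=0.6108; Δt_x=3.8637, Δt_y=1.0353
    y: enter (2,4) at t=0.6108
    x: enter (3,4) at t=1.5841
    y: enter (3,5) at t=1.6461
    y: enter (3,6) at t=2.6814
    y: enter (3,7) at t=3.7166
    y: enter (3,8) at t=4.7519 ← occupied
  → r_1 = 4.7519
beam 2: φ=-45°, α=165°
  dir = (cos 165°, sin 165°) = (-0.9659, 0.2588); from cell (2,3)
  next x-line at t=0.6108, next y-line at t=2.2796; Δt_x=1.0353, Δt_y=3.8637
    x: enter (1,3) at t=0.6108 ← occupied
  → r_2 = 0.6108
beam 3: φ=45°, α=255°
  dir = (cos 255°, sin 255°) = (-0.2588, -0.9659); from cell (2,3)
  next x-line at t=2.2796, next y-line at t=0.4245; Δt_x=3.8637, Δt_y=1.0353
    y: enter (2,2) at t=0.4245
    y: enter (2,1) at t=1.4597
    x: enter (1,1) at t=2.2796
    y: enter (1,0) at t=2.4950 ← occupied
  → r_3 = 2.4950
beam 4: φ=135°, α=345°
  dir = (cos 345°, sin 345°) = (0.9659, -0.2588); from cell (2,3)
  next x-line at t=0.4245, next y-line at t=1.5841; Δt_x=1.0353, Δt_y=3.8637
    x: enter (3,3) at t=0.4245
    x: enter (4,3) at t=1.4597 ← occupied
  → r_4 = 1.4597

ranges = [4.7519, 0.6108, 2.4950, 1.4597]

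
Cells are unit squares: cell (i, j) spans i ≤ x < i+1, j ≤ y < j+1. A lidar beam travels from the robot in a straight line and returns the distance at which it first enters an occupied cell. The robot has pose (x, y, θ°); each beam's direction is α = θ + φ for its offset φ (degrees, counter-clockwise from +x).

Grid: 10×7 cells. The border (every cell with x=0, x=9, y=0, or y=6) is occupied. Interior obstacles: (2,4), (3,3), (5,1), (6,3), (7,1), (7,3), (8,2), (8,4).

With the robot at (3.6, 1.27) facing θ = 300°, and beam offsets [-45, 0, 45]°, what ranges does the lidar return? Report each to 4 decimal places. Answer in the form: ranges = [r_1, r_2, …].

ranges = [0.2795, 0.3118, 1.0432]

beam 1: φ=-45°, α=255°
  direction (-0.2588, -0.9659); cell (3,1); t to first gridline: x 2.3182, y 0.2795 (then +3.8637 / +1.0353)
    (3,0) via y @ 0.2795  # hit
  → r_1 = 0.2795
beam 2: φ=0°, α=300°
  direction (0.5000, -0.8660); cell (3,1); t to first gridline: x 0.8000, y 0.3118 (then +2.0000 / +1.1547)
    (3,0) via y @ 0.3118  # hit
  → r_2 = 0.3118
beam 3: φ=45°, α=345°
  direction (0.9659, -0.2588); cell (3,1); t to first gridline: x 0.4141, y 1.0432 (then +1.0353 / +3.8637)
    (4,1) via x @ 0.4141
    (4,0) via y @ 1.0432  # hit
  → r_3 = 1.0432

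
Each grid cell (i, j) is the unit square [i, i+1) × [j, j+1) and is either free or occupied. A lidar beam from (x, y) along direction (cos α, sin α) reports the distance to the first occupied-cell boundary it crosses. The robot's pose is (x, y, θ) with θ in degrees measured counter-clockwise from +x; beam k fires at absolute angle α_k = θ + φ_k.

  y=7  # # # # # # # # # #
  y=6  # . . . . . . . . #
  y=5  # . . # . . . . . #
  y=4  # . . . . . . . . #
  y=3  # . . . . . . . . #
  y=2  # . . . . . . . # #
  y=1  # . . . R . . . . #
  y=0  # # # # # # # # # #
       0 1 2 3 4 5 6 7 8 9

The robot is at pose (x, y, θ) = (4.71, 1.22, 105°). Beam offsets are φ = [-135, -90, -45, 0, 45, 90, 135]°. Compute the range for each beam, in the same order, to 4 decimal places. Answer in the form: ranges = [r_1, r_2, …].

beam 1: φ=-135°, α=330°
  cosα=0.8660 sinα=-0.5000 | (4,1) | tMaxX 0.3349 tMaxY 0.4400 | tΔX 1.1547 tΔY 2.0000
    t=0.3349 [x] (5,1)
    t=0.4400 [y] (5,0) — stop
  → r_1 = 0.4400
beam 2: φ=-90°, α=15°
  cosα=0.9659 sinα=0.2588 | (4,1) | tMaxX 0.3002 tMaxY 3.0137 | tΔX 1.0353 tΔY 3.8637
    t=0.3002 [x] (5,1)
    t=1.3355 [x] (6,1)
    t=2.3708 [x] (7,1)
    t=3.0137 [y] (7,2)
    t=3.4061 [x] (8,2) — stop
  → r_2 = 3.4061
beam 3: φ=-45°, α=60°
  cosα=0.5000 sinα=0.8660 | (4,1) | tMaxX 0.5800 tMaxY 0.9007 | tΔX 2.0000 tΔY 1.1547
    t=0.5800 [x] (5,1)
    t=0.9007 [y] (5,2)
    t=2.0554 [y] (5,3)
    t=2.5800 [x] (6,3)
    t=3.2101 [y] (6,4)
    t=4.3648 [y] (6,5)
    t=4.5800 [x] (7,5)
    t=5.5195 [y] (7,6)
    t=6.5800 [x] (8,6)
    t=6.6742 [y] (8,7) — stop
  → r_3 = 6.6742
beam 4: φ=0°, α=105°
  cosα=-0.2588 sinα=0.9659 | (4,1) | tMaxX 2.7432 tMaxY 0.8075 | tΔX 3.8637 tΔY 1.0353
    t=0.8075 [y] (4,2)
    t=1.8428 [y] (4,3)
    t=2.7432 [x] (3,3)
    t=2.8781 [y] (3,4)
    t=3.9133 [y] (3,5) — stop
  → r_4 = 3.9133
beam 5: φ=45°, α=150°
  cosα=-0.8660 sinα=0.5000 | (4,1) | tMaxX 0.8198 tMaxY 1.5600 | tΔX 1.1547 tΔY 2.0000
    t=0.8198 [x] (3,1)
    t=1.5600 [y] (3,2)
    t=1.9745 [x] (2,2)
    t=3.1292 [x] (1,2)
    t=3.5600 [y] (1,3)
    t=4.2839 [x] (0,3) — stop
  → r_5 = 4.2839
beam 6: φ=90°, α=195°
  cosα=-0.9659 sinα=-0.2588 | (4,1) | tMaxX 0.7350 tMaxY 0.8500 | tΔX 1.0353 tΔY 3.8637
    t=0.7350 [x] (3,1)
    t=0.8500 [y] (3,0) — stop
  → r_6 = 0.8500
beam 7: φ=135°, α=240°
  cosα=-0.5000 sinα=-0.8660 | (4,1) | tMaxX 1.4200 tMaxY 0.2540 | tΔX 2.0000 tΔY 1.1547
    t=0.2540 [y] (4,0) — stop
  → r_7 = 0.2540

ranges = [0.4400, 3.4061, 6.6742, 3.9133, 4.2839, 0.8500, 0.2540]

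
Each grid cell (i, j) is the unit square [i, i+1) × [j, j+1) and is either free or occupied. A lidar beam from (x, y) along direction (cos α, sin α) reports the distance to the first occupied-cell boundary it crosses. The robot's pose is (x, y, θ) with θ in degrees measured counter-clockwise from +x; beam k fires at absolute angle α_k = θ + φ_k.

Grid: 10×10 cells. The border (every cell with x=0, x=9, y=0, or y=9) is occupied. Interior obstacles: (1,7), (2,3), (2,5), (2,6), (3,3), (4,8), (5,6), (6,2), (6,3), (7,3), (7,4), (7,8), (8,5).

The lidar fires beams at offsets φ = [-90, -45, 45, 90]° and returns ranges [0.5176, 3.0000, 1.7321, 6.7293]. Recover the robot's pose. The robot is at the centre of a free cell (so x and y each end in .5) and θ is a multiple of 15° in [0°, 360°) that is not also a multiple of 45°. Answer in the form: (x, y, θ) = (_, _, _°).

(x, y, θ) = (7.5, 5.5, 105°)

The pose lattice has 51·16 = 816 candidates. Test each by forward raycasting.
  (7.5, 6.5, 105°): beam 1 = 1.5529 ≠ 0.5176 ✗
  (4.5, 1.5, 330°): beam 1 = 0.5774 ≠ 0.5176 ✗
  (8.5, 2.5, 240°): beam 1 = 1.0000 ≠ 0.5176 ✗
  (8.5, 7.5, 15°): beam 1 = 1.5529 ≠ 0.5176 ✗
  (1.5, 2.5, 285°): beam 2 = 1.0000 ≠ 3.0000 ✗
  …
  (7.5, 5.5, 105°): r_1=0.5176, r_2=3.0000, r_3=1.7321, r_4=6.7293 — all match ✓
No second candidate reproduces the full scan.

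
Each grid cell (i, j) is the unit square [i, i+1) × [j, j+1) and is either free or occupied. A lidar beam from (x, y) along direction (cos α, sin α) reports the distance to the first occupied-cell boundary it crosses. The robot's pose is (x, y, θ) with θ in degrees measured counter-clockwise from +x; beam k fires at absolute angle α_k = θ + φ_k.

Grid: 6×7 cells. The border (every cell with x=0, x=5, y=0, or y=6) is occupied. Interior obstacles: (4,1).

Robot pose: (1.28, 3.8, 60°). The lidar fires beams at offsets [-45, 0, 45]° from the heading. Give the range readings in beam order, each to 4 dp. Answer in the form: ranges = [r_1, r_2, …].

ranges = [3.8512, 2.5403, 1.0818]

beam 1: φ=-45°, α=15°
  cosα=0.9659 sinα=0.2588 | (1,3) | tMaxX 0.7454 tMaxY 0.7727 | tΔX 1.0353 tΔY 3.8637
    t=0.7454 [x] (2,3)
    t=0.7727 [y] (2,4)
    t=1.7807 [x] (3,4)
    t=2.8160 [x] (4,4)
    t=3.8512 [x] (5,4) — stop
  → r_1 = 3.8512
beam 2: φ=0°, α=60°
  cosα=0.5000 sinα=0.8660 | (1,3) | tMaxX 1.4400 tMaxY 0.2309 | tΔX 2.0000 tΔY 1.1547
    t=0.2309 [y] (1,4)
    t=1.3856 [y] (1,5)
    t=1.4400 [x] (2,5)
    t=2.5403 [y] (2,6) — stop
  → r_2 = 2.5403
beam 3: φ=45°, α=105°
  cosα=-0.2588 sinα=0.9659 | (1,3) | tMaxX 1.0818 tMaxY 0.2071 | tΔX 3.8637 tΔY 1.0353
    t=0.2071 [y] (1,4)
    t=1.0818 [x] (0,4) — stop
  → r_3 = 1.0818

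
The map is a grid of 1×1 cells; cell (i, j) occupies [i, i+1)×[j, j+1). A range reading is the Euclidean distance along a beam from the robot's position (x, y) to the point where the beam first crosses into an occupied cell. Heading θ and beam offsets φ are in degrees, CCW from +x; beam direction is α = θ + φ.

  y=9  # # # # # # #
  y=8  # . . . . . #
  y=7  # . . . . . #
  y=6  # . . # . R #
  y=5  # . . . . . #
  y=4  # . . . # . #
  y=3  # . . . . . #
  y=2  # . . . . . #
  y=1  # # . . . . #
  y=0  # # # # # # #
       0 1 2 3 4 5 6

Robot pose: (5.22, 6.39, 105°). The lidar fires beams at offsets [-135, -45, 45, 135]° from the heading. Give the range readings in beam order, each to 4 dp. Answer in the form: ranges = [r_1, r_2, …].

beam 1: φ=-135°, α=330°
  d=(0.8660,-0.5000)  start (5,6)  tX=0.9007 tY=0.7800  stride 1/|dx|=1.1547 1/|dy|=2.0000
    cross y-line → (5,5), t=0.7800
    cross x-line → (6,5), t=0.9007 (wall)
  → r_1 = 0.9007
beam 2: φ=-45°, α=60°
  d=(0.5000,0.8660)  start (5,6)  tX=1.5600 tY=0.7044  stride 1/|dx|=2.0000 1/|dy|=1.1547
    cross y-line → (5,7), t=0.7044
    cross x-line → (6,7), t=1.5600 (wall)
  → r_2 = 1.5600
beam 3: φ=45°, α=150°
  d=(-0.8660,0.5000)  start (5,6)  tX=0.2540 tY=1.2200  stride 1/|dx|=1.1547 1/|dy|=2.0000
    cross x-line → (4,6), t=0.2540
    cross y-line → (4,7), t=1.2200
    cross x-line → (3,7), t=1.4087
    cross x-line → (2,7), t=2.5634
    cross y-line → (2,8), t=3.2200
    cross x-line → (1,8), t=3.7181
    cross x-line → (0,8), t=4.8728 (wall)
  → r_3 = 4.8728
beam 4: φ=135°, α=240°
  d=(-0.5000,-0.8660)  start (5,6)  tX=0.4400 tY=0.4503  stride 1/|dx|=2.0000 1/|dy|=1.1547
    cross x-line → (4,6), t=0.4400
    cross y-line → (4,5), t=0.4503
    cross y-line → (4,4), t=1.6050 (wall)
  → r_4 = 1.6050

ranges = [0.9007, 1.5600, 4.8728, 1.6050]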